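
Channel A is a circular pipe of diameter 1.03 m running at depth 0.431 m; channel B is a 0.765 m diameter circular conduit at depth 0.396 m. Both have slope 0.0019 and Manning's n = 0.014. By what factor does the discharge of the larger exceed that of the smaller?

Channel A: For a circular section of diameter D = 1.03 m at depth y = 0.431 m, the central angle is θ = 2 arccos(1 − 2y/D) = 2.814 rad. Then A = (D²/8)(θ − sin θ) = 0.3305 m² and P = Dθ/2 = 1.449 m. Hydraulic radius R = A/P = 0.3305/1.449 = 0.228 m. Q_A = (1/0.014)·0.3305·0.228^(2/3)·√0.0019 = 0.3841 m³/s.
Channel B: For a circular section of diameter D = 0.765 m at depth y = 0.396 m, the central angle is θ = 2 arccos(1 − 2y/D) = 3.212 rad. Then A = (D²/8)(θ − sin θ) = 0.2401 m² and P = Dθ/2 = 1.229 m. Hydraulic radius R = A/P = 0.2401/1.229 = 0.1955 m. Q_B = (1/0.014)·0.2401·0.1955^(2/3)·√0.0019 = 0.2518 m³/s.
The larger discharge is 0.3841 m³/s and the smaller is 0.2518 m³/s; the ratio is 1.53.

1.53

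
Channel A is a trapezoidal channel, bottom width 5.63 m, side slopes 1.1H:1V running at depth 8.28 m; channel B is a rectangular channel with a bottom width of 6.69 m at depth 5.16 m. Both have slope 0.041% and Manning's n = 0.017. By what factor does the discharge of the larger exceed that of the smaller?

5.59

Channel A: With bottom width b = 5.63 m and side slope z = 1.1: A = (b + zy)y = (5.63 + 1.1×8.28)×8.28 = 122 m²; P = b + 2y√(1+z²) = 5.63 + 2×8.28×1.487 = 30.25 m. Hydraulic radius R = A/P = 122/30.25 = 4.034 m. Q_A = (1/0.017)·122·4.034^(2/3)·√0.00041 = 368.3 m³/s.
Channel B: Flow area A = b·y = 6.69 × 5.16 = 34.52 m². Wetted perimeter P = b + 2y = 6.69 + 2×5.16 = 17.01 m. Hydraulic radius R = A/P = 34.52/17.01 = 2.029 m. Q_B = (1/0.017)·34.52·2.029^(2/3)·√0.00041 = 65.91 m³/s.
The larger discharge is 368.3 m³/s and the smaller is 65.91 m³/s; the ratio is 5.59.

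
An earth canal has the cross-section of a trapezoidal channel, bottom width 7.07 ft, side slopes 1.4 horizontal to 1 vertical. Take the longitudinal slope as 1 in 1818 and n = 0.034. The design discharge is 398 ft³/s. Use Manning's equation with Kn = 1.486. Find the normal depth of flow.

Manning's equation rearranged: A R^(2/3) = nQ / (1.486·√S) = 0.034 × 398 / (1.486 × √0.0005501) = 388.3.
Trying y = 8.94 ft: A R^(2/3) = 486.3 — too large.
Trying y = 5.93 ft: A R^(2/3) = 202.8 — too small.
Trying y = 8.06 ft: A R^(2/3) = 388.2 — matches.

y_n = 8.06 ft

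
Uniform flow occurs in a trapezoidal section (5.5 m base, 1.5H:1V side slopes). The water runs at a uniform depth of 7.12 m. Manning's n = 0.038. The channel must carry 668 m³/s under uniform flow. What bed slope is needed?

S = 0.0085

With bottom width b = 5.5 m and side slope z = 1.5: A = (b + zy)y = (5.5 + 1.5×7.12)×7.12 = 115.2 m²; P = b + 2y√(1+z²) = 5.5 + 2×7.12×1.803 = 31.17 m.
Hydraulic radius R = A/P = 115.2/31.17 = 3.696 m.
From Manning's equation, S = [nQ / (1 A R^(2/3))]² = [0.038 × 668 / (1 × 115.2 × 3.696^(2/3))]² = 0.0085.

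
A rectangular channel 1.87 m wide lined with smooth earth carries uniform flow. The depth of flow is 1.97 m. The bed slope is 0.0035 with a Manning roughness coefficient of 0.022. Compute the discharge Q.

Flow area A = b·y = 1.87 × 1.97 = 3.684 m². Wetted perimeter P = b + 2y = 1.87 + 2×1.97 = 5.81 m.
Hydraulic radius R = A/P = 3.684/5.81 = 0.6341 m.
Manning's equation: Q = (1/n) A R^(2/3) S^(1/2) = (1/0.022) × 3.684 × 0.6341^(2/3) × 0.0035^(1/2) = 7.31 m³/s.

Q = 7.31 m³/s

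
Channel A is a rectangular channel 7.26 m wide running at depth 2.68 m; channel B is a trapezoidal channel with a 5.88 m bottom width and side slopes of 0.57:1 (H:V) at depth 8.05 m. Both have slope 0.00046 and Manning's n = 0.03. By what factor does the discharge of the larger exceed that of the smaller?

Channel A: Flow area A = b·y = 7.26 × 2.68 = 19.46 m². Wetted perimeter P = b + 2y = 7.26 + 2×2.68 = 12.62 m. Hydraulic radius R = A/P = 19.46/12.62 = 1.542 m. Q_A = (1/0.03)·19.46·1.542^(2/3)·√0.00046 = 18.56 m³/s.
Channel B: With bottom width b = 5.88 m and side slope z = 0.57: A = (b + zy)y = (5.88 + 0.57×8.05)×8.05 = 84.27 m²; P = b + 2y√(1+z²) = 5.88 + 2×8.05×1.151 = 24.41 m. Hydraulic radius R = A/P = 84.27/24.41 = 3.452 m. Q_B = (1/0.03)·84.27·3.452^(2/3)·√0.00046 = 137.6 m³/s.
The larger discharge is 137.6 m³/s and the smaller is 18.56 m³/s; the ratio is 7.41.

7.41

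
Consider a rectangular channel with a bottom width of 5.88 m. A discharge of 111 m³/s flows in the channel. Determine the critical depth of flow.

For a rectangular channel, critical depth y_c = (q²/g)^(1/3) where q = Q/b = 111/5.88 = 18.88 m²/s.
So y_c = (18.88²/9.81)^(1/3) = 3.31 m.

y_c = 3.31 m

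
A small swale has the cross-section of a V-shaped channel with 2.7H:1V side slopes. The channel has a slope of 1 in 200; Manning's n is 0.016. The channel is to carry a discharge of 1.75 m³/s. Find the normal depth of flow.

Manning's equation rearranged: A R^(2/3) = nQ / (1·√S) = 0.016 × 1.75 / (√0.005) = 0.396.
Trying y = 0.439 m: A R^(2/3) = 0.1814 — too small.
Trying y = 0.636 m: A R^(2/3) = 0.4875 — too large.
Trying y = 0.588 m: A R^(2/3) = 0.3954 — ≈ 0.396.

y_n = 0.588 m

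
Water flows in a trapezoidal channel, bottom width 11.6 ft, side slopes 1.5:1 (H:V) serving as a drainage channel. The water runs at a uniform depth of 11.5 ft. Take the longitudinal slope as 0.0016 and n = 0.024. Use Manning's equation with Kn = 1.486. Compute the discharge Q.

With bottom width b = 11.6 ft and side slope z = 1.5: A = (b + zy)y = (11.6 + 1.5×11.5)×11.5 = 331.8 ft²; P = b + 2y√(1+z²) = 11.6 + 2×11.5×1.803 = 53.06 ft.
Hydraulic radius R = A/P = 331.8/53.06 = 6.252 ft.
Manning's equation: Q = (1.486/n) A R^(2/3) S^(1/2) = (1.486/0.024) × 331.8 × 6.252^(2/3) × 0.0016^(1/2) = 2790 ft³/s.

Q = 2790 ft³/s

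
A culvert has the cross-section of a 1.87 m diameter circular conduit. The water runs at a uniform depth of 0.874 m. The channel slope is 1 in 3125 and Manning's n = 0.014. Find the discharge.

Q = 0.941 m³/s

For a circular section of diameter D = 1.87 m at depth y = 0.874 m, the central angle is θ = 2 arccos(1 − 2y/D) = 3.011 rad. Then A = (D²/8)(θ − sin θ) = 1.259 m² and P = Dθ/2 = 2.815 m.
Hydraulic radius R = A/P = 1.259/2.815 = 0.4473 m.
Manning's equation: Q = (1/n) A R^(2/3) S^(1/2) = (1/0.014) × 1.259 × 0.4473^(2/3) × 0.00032^(1/2) = 0.941 m³/s.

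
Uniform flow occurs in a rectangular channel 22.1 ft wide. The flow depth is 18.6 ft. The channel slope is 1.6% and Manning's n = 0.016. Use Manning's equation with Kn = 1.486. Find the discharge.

Q = 17600 ft³/s

Flow area A = b·y = 22.1 × 18.6 = 411.1 ft². Wetted perimeter P = b + 2y = 22.1 + 2×18.6 = 59.3 ft.
Hydraulic radius R = A/P = 411.1/59.3 = 6.932 ft.
Manning's equation: Q = (1.486/n) A R^(2/3) S^(1/2) = (1.486/0.016) × 411.1 × 6.932^(2/3) × 0.016^(1/2) = 17600 ft³/s.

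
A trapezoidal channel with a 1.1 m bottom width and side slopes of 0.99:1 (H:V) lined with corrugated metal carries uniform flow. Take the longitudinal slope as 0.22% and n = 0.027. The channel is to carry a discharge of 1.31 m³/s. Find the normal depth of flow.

y_n = 0.733 m

Manning's equation rearranged: A R^(2/3) = nQ / (1·√S) = 0.027 × 1.31 / (√0.0022) = 0.7541.
Try y = 0.938 m: A R^(2/3) = 1.213 — high.
Try y = 0.562 m: A R^(2/3) = 0.4598 — low.
Try y = 0.733 m: A R^(2/3) = 0.7542 — matches.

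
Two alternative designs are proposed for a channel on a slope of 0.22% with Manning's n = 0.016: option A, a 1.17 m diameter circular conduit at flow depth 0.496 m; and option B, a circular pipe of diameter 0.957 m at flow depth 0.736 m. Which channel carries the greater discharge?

channel B

Channel A: For a circular section of diameter D = 1.17 m at depth y = 0.496 m, the central angle is θ = 2 arccos(1 − 2y/D) = 2.836 rad. Then A = (D²/8)(θ − sin θ) = 0.4338 m² and P = Dθ/2 = 1.659 m. Hydraulic radius R = A/P = 0.4338/1.659 = 0.2615 m. Q_A = (1/0.016)·0.4338·0.2615^(2/3)·√0.0022 = 0.5201 m³/s.
Channel B: For a circular section of diameter D = 0.957 m at depth y = 0.736 m, the central angle is θ = 2 arccos(1 − 2y/D) = 4.278 rad. Then A = (D²/8)(θ − sin θ) = 0.5936 m² and P = Dθ/2 = 2.047 m. Hydraulic radius R = A/P = 0.5936/2.047 = 0.29 m. Q_B = (1/0.016)·0.5936·0.29^(2/3)·√0.0022 = 0.7624 m³/s.
Q_A = 0.5201 m³/s vs Q_B = 0.7624 m³/s, so channel B carries more.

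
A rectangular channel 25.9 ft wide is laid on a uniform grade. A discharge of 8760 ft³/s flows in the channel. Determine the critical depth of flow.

For a rectangular channel, critical depth y_c = (q²/g)^(1/3) where q = Q/b = 8760/25.9 = 338.2 ft²/s.
So y_c = (338.2²/32.2)^(1/3) = 15.3 ft.

y_c = 15.3 ft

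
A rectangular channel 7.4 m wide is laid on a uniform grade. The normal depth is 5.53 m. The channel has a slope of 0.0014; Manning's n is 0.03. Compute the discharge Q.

Flow area A = b·y = 7.4 × 5.53 = 40.92 m². Wetted perimeter P = b + 2y = 7.4 + 2×5.53 = 18.46 m.
Hydraulic radius R = A/P = 40.92/18.46 = 2.217 m.
Manning's equation: Q = (1/n) A R^(2/3) S^(1/2) = (1/0.03) × 40.92 × 2.217^(2/3) × 0.0014^(1/2) = 86.8 m³/s.

Q = 86.8 m³/s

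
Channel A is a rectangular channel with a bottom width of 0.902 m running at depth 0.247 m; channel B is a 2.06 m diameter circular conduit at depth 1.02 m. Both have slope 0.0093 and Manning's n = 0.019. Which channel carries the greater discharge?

Channel A: Flow area A = b·y = 0.902 × 0.247 = 0.2228 m². Wetted perimeter P = b + 2y = 0.902 + 2×0.247 = 1.396 m. Hydraulic radius R = A/P = 0.2228/1.396 = 0.1596 m. Q_A = (1/0.019)·0.2228·0.1596^(2/3)·√0.0093 = 0.3327 m³/s.
Channel B: For a circular section of diameter D = 2.06 m at depth y = 1.02 m, the central angle is θ = 2 arccos(1 − 2y/D) = 3.122 rad. Then A = (D²/8)(θ − sin θ) = 1.646 m² and P = Dθ/2 = 3.216 m. Hydraulic radius R = A/P = 1.646/3.216 = 0.5118 m. Q_B = (1/0.019)·1.646·0.5118^(2/3)·√0.0093 = 5.345 m³/s.
Q_A = 0.3327 m³/s vs Q_B = 5.345 m³/s, so channel B carries more.

channel B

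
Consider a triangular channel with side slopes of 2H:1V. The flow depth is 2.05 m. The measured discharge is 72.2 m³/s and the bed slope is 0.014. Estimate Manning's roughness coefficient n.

For a triangular section with side slope z = 2: A = zy² = 2×2.05² = 8.405 m²; P = 2y√(1+z²) = 2×2.05×2.236 = 9.168 m.
Hydraulic radius R = A/P = 8.405/9.168 = 0.9168 m.
Rearranging Manning's equation: n = (1/Q) A R^(2/3) S^(1/2) = (1/72.2) × 8.405 × 0.9168^(2/3) × √0.014 = 0.013.

n = 0.013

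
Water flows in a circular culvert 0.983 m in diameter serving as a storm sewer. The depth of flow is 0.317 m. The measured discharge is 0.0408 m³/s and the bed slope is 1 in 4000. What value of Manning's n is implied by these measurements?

n = 0.026

For a circular section of diameter D = 0.983 m at depth y = 0.317 m, the central angle is θ = 2 arccos(1 − 2y/D) = 2.416 rad. Then A = (D²/8)(θ − sin θ) = 0.2116 m² and P = Dθ/2 = 1.187 m.
Hydraulic radius R = A/P = 0.2116/1.187 = 0.1782 m.
Rearranging Manning's equation: n = (1/Q) A R^(2/3) S^(1/2) = (1/0.0408) × 0.2116 × 0.1782^(2/3) × √0.00025 = 0.026.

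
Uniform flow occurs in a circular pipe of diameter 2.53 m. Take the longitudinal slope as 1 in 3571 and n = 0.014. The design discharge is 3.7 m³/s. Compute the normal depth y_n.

y_n = 1.77 m

Manning's equation rearranged: A R^(2/3) = nQ / (1·√S) = 0.014 × 3.7 / (√0.00028) = 3.095.
At y = 1.92 m: A R^(2/3) = 3.424 — high.
At y = 1.77 m: A R^(2/3) = 3.099 — close enough.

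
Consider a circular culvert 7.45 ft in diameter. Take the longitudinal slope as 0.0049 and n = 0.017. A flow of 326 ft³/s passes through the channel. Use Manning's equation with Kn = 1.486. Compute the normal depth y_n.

y_n = 5.07 ft

Manning's equation rearranged: A R^(2/3) = nQ / (1.486·√S) = 0.017 × 326 / (1.486 × √0.0049) = 53.28.
Trying y = 3.99 ft: A R^(2/3) = 37.01 — short.
Trying y = 5.07 ft: A R^(2/3) = 53.21 — close enough.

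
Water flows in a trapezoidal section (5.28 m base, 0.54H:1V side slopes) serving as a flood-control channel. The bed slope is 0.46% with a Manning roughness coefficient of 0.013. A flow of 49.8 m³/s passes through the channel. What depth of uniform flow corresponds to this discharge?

y_n = 1.51 m

Manning's equation rearranged: A R^(2/3) = nQ / (1·√S) = 0.013 × 49.8 / (√0.0046) = 9.545.
Try y = 1.19 m: A R^(2/3) = 6.485 — low.
Try y = 1.51 m: A R^(2/3) = 9.547 — ≈ 9.545.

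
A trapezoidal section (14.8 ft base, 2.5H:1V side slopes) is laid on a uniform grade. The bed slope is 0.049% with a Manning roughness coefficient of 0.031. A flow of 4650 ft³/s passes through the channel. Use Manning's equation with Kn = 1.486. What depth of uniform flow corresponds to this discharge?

y_n = 17.2 ft

Manning's equation rearranged: A R^(2/3) = nQ / (1.486·√S) = 0.031 × 4650 / (1.486 × √0.00049) = 4382.
Trying y = 15 ft: A R^(2/3) = 3192 — short.
Trying y = 21.4 ft: A R^(2/3) = 7334 — over.
Trying y = 17.2 ft: A R^(2/3) = 4382 — close enough.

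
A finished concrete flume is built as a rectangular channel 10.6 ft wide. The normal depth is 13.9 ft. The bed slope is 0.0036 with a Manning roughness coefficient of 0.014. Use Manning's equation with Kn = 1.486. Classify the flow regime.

Flow area A = b·y = 10.6 × 13.9 = 147.3 ft². Wetted perimeter P = b + 2y = 10.6 + 2×13.9 = 38.4 ft.
Hydraulic radius R = A/P = 147.3/38.4 = 3.837 ft.
V = (1.486/n) R^(2/3) √S = (1.486/0.014) × 3.837^(2/3) × √0.0036 = 15.61 ft/s. Hydraulic depth D_h = A/T = 147.3/10.6 = 13.9 ft.
Froude number Fr = V/√(g·D_h) = 15.61/√(32.2×13.9) = 0.738, which is less than 1, so the flow is subcritical.

subcritical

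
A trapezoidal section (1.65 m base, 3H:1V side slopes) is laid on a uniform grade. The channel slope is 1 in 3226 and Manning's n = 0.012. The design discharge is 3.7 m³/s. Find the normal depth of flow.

Manning's equation rearranged: A R^(2/3) = nQ / (1·√S) = 0.012 × 3.7 / (√0.00031) = 2.522.
At y = 1.07 m: A R^(2/3) = 3.772 — too large.
At y = 0.725 m: A R^(2/3) = 1.616 — too small.
At y = 0.892 m: A R^(2/3) = 2.525 — matches.

y_n = 0.892 m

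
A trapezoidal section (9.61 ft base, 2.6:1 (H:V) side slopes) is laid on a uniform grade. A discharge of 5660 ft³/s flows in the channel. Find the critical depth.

At critical depth, Q² T / (g A³) = 1, i.e. A³/T = Q²/g = 5660²/32.2 = 994900.
Try y = 12.3 ft: A³/T = 1820000 — high.
Try y = 10.7 ft: A³/T = 984500 — matches.

y_c = 10.7 ft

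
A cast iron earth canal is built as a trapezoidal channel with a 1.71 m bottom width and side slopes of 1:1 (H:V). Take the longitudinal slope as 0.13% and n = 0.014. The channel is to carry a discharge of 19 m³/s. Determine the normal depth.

y_n = 1.99 m

Manning's equation rearranged: A R^(2/3) = nQ / (1·√S) = 0.014 × 19 / (√0.0013) = 7.378.
Trying y = 2.22 m: A R^(2/3) = 9.252 — over.
Trying y = 1.54 m: A R^(2/3) = 4.403 — short.
Trying y = 1.99 m: A R^(2/3) = 7.379 — matches.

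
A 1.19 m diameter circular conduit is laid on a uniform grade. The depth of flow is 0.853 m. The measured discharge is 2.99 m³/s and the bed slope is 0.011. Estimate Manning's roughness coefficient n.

n = 0.015

For a circular section of diameter D = 1.19 m at depth y = 0.853 m, the central angle is θ = 2 arccos(1 − 2y/D) = 4.039 rad. Then A = (D²/8)(θ − sin θ) = 0.8532 m² and P = Dθ/2 = 2.403 m.
Hydraulic radius R = A/P = 0.8532/2.403 = 0.3551 m.
Rearranging Manning's equation: n = (1/Q) A R^(2/3) S^(1/2) = (1/2.99) × 0.8532 × 0.3551^(2/3) × √0.011 = 0.015.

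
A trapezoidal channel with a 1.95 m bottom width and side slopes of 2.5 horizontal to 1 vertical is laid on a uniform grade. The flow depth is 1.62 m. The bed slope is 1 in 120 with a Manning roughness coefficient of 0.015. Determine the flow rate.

Q = 55.6 m³/s

With bottom width b = 1.95 m and side slope z = 2.5: A = (b + zy)y = (1.95 + 2.5×1.62)×1.62 = 9.72 m²; P = b + 2y√(1+z²) = 1.95 + 2×1.62×2.693 = 10.67 m.
Hydraulic radius R = A/P = 9.72/10.67 = 0.9106 m.
Manning's equation: Q = (1/n) A R^(2/3) S^(1/2) = (1/0.015) × 9.72 × 0.9106^(2/3) × 0.008333^(1/2) = 55.6 m³/s.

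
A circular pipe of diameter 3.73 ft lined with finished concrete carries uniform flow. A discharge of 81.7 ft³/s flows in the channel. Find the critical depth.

At critical depth, Q² T / (g A³) = 1, i.e. A³/T = Q²/g = 81.7²/32.2 = 207.3.
Try y = 3.21 ft: A³/T = 387.4 — too large.
Try y = 2.13 ft: A³/T = 72.63 — too small.
Try y = 2.79 ft: A³/T = 208 — matches.

y_c = 2.79 ft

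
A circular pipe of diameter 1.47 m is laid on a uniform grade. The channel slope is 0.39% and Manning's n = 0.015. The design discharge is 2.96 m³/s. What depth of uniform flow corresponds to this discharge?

Manning's equation rearranged: A R^(2/3) = nQ / (1·√S) = 0.015 × 2.96 / (√0.0039) = 0.711.
Trying y = 1.18 m: A R^(2/3) = 0.854 — over.
Trying y = 0.878 m: A R^(2/3) = 0.5809 — short.
Trying y = 1.01 m: A R^(2/3) = 0.7113 — matches.

y_n = 1.01 m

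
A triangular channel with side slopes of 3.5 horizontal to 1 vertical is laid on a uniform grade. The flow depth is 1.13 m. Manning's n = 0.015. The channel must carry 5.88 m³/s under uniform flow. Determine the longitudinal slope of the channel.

S = 0.000879

For a triangular section with side slope z = 3.5: A = zy² = 3.5×1.13² = 4.469 m²; P = 2y√(1+z²) = 2×1.13×3.64 = 8.227 m.
Hydraulic radius R = A/P = 4.469/8.227 = 0.5433 m.
From Manning's equation, S = [nQ / (1 A R^(2/3))]² = [0.015 × 5.88 / (1 × 4.469 × 0.5433^(2/3))]² = 0.000879.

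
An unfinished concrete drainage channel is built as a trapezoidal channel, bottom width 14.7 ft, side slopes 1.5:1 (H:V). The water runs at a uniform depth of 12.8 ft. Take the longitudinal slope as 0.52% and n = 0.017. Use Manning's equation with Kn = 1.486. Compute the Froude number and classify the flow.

With bottom width b = 14.7 ft and side slope z = 1.5: A = (b + zy)y = (14.7 + 1.5×12.8)×12.8 = 433.9 ft²; P = b + 2y√(1+z²) = 14.7 + 2×12.8×1.803 = 60.85 ft.
Hydraulic radius R = A/P = 433.9/60.85 = 7.131 ft.
V = (1.486/n) R^(2/3) √S = (1.486/0.017) × 7.131^(2/3) × √0.0052 = 23.35 ft/s. Hydraulic depth D_h = A/T = 433.9/53.1 = 8.172 ft.
Froude number Fr = V/√(g·D_h) = 23.35/√(32.2×8.172) = 1.44, which is greater than 1, so the flow is supercritical.

supercritical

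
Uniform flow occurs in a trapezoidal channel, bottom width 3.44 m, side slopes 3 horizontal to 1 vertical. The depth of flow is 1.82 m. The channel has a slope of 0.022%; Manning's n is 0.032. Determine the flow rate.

Q = 7.92 m³/s

With bottom width b = 3.44 m and side slope z = 3: A = (b + zy)y = (3.44 + 3×1.82)×1.82 = 16.2 m²; P = b + 2y√(1+z²) = 3.44 + 2×1.82×3.162 = 14.95 m.
Hydraulic radius R = A/P = 16.2/14.95 = 1.083 m.
Manning's equation: Q = (1/n) A R^(2/3) S^(1/2) = (1/0.032) × 16.2 × 1.083^(2/3) × 0.00022^(1/2) = 7.92 m³/s.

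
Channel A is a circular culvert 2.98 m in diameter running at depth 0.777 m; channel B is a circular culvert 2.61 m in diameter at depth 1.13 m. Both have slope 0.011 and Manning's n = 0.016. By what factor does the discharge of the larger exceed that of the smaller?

Channel A: For a circular section of diameter D = 2.98 m at depth y = 0.777 m, the central angle is θ = 2 arccos(1 − 2y/D) = 2.144 rad. Then A = (D²/8)(θ − sin θ) = 1.447 m² and P = Dθ/2 = 3.194 m. Hydraulic radius R = A/P = 1.447/3.194 = 0.4529 m. Q_A = (1/0.016)·1.447·0.4529^(2/3)·√0.011 = 5.593 m³/s.
Channel B: For a circular section of diameter D = 2.61 m at depth y = 1.13 m, the central angle is θ = 2 arccos(1 − 2y/D) = 2.873 rad. Then A = (D²/8)(θ − sin θ) = 2.22 m² and P = Dθ/2 = 3.749 m. Hydraulic radius R = A/P = 2.22/3.749 = 0.5921 m. Q_B = (1/0.016)·2.22·0.5921^(2/3)·√0.011 = 10.26 m³/s.
The larger discharge is 10.26 m³/s and the smaller is 5.593 m³/s; the ratio is 1.83.

1.83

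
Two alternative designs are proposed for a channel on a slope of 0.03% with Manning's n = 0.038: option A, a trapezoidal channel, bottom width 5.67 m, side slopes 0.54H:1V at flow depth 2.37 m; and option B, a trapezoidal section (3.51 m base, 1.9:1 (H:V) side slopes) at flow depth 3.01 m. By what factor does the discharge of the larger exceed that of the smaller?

Channel A: With bottom width b = 5.67 m and side slope z = 0.54: A = (b + zy)y = (5.67 + 0.54×2.37)×2.37 = 16.47 m²; P = b + 2y√(1+z²) = 5.67 + 2×2.37×1.136 = 11.06 m. Hydraulic radius R = A/P = 16.47/11.06 = 1.49 m. Q_A = (1/0.038)·16.47·1.49^(2/3)·√0.0003 = 9.792 m³/s.
Channel B: With bottom width b = 3.51 m and side slope z = 1.9: A = (b + zy)y = (3.51 + 1.9×3.01)×3.01 = 27.78 m²; P = b + 2y√(1+z²) = 3.51 + 2×3.01×2.147 = 16.44 m. Hydraulic radius R = A/P = 27.78/16.44 = 1.69 m. Q_B = (1/0.038)·27.78·1.69^(2/3)·√0.0003 = 17.97 m³/s.
The larger discharge is 17.97 m³/s and the smaller is 9.792 m³/s; the ratio is 1.83.

1.83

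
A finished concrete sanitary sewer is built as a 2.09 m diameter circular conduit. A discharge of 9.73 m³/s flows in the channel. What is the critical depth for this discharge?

At critical depth, Q² T / (g A³) = 1, i.e. A³/T = Q²/g = 9.73²/9.81 = 9.651.
At y = 1.24 m: A³/T = 4.644 — too small.
At y = 1.62 m: A³/T = 13.31 — too large.
At y = 1.5 m: A³/T = 9.728 — ≈ 9.651.

y_c = 1.5 m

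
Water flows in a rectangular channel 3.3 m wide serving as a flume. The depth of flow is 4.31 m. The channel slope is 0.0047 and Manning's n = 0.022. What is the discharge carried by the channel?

Q = 49.9 m³/s

Flow area A = b·y = 3.3 × 4.31 = 14.22 m². Wetted perimeter P = b + 2y = 3.3 + 2×4.31 = 11.92 m.
Hydraulic radius R = A/P = 14.22/11.92 = 1.193 m.
Manning's equation: Q = (1/n) A R^(2/3) S^(1/2) = (1/0.022) × 14.22 × 1.193^(2/3) × 0.0047^(1/2) = 49.9 m³/s.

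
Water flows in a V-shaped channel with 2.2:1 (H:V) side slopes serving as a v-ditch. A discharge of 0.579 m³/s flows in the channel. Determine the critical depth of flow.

y_c = 0.427 m

At critical depth, Q² T / (g A³) = 1, i.e. A³/T = Q²/g = 0.579²/9.81 = 0.03417.
Try y = 0.523 m: A³/T = 0.09469 — high.
Try y = 0.305 m: A³/T = 0.006387 — low.
Try y = 0.427 m: A³/T = 0.03435 — matches.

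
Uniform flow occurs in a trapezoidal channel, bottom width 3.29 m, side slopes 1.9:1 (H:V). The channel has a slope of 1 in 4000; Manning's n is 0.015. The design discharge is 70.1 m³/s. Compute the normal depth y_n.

y_n = 3.86 m

Manning's equation rearranged: A R^(2/3) = nQ / (1·√S) = 0.015 × 70.1 / (√0.00025) = 66.5.
At y = 4.23 m: A R^(2/3) = 81.86 — too large.
At y = 3.28 m: A R^(2/3) = 46.17 — too small.
At y = 3.86 m: A R^(2/3) = 66.49 — matches.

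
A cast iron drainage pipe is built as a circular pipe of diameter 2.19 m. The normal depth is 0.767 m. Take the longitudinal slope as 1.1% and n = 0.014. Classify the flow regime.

supercritical

For a circular section of diameter D = 2.19 m at depth y = 0.767 m, the central angle is θ = 2 arccos(1 − 2y/D) = 2.533 rad. Then A = (D²/8)(θ − sin θ) = 1.176 m² and P = Dθ/2 = 2.774 m.
Hydraulic radius R = A/P = 1.176/2.774 = 0.424 m.
V = (1/n) R^(2/3) √S = (1/0.014) × 0.424^(2/3) × √0.011 = 4.228 m/s. Hydraulic depth D_h = A/T = 1.176/2.089 = 0.5628 m.
Froude number Fr = V/√(g·D_h) = 4.228/√(9.81×0.5628) = 1.8, which is greater than 1, so the flow is supercritical.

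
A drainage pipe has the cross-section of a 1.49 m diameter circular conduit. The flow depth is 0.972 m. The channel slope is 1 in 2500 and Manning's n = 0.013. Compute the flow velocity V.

V = 0.876 m/s

For a circular section of diameter D = 1.49 m at depth y = 0.972 m, the central angle is θ = 2 arccos(1 − 2y/D) = 3.761 rad. Then A = (D²/8)(θ − sin θ) = 1.205 m² and P = Dθ/2 = 2.802 m.
Hydraulic radius R = A/P = 1.205/2.802 = 0.43 m.
From Manning's equation, V = (1/n) R^(2/3) S^(1/2) = (1/0.013) × 0.43^(2/3) × 0.0004^(1/2) = 0.876 m/s.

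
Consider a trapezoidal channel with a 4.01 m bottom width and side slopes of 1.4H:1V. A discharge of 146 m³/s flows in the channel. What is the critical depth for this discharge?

At critical depth, Q² T / (g A³) = 1, i.e. A³/T = Q²/g = 146²/9.81 = 2173.
Try y = 3.9 m: A³/T = 3374 — too large.
Try y = 2.7 m: A³/T = 804.2 — too small.
Try y = 3.49 m: A³/T = 2171 — ≈ 2173.

y_c = 3.49 m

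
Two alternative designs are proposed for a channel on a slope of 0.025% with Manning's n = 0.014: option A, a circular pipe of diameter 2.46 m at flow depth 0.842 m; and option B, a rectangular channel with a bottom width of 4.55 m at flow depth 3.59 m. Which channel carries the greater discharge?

channel B

Channel A: For a circular section of diameter D = 2.46 m at depth y = 0.842 m, the central angle is θ = 2 arccos(1 − 2y/D) = 2.5 rad. Then A = (D²/8)(θ − sin θ) = 1.438 m² and P = Dθ/2 = 3.075 m. Hydraulic radius R = A/P = 1.438/3.075 = 0.4677 m. Q_A = (1/0.014)·1.438·0.4677^(2/3)·√0.00025 = 0.9786 m³/s.
Channel B: Flow area A = b·y = 4.55 × 3.59 = 16.33 m². Wetted perimeter P = b + 2y = 4.55 + 2×3.59 = 11.73 m. Hydraulic radius R = A/P = 16.33/11.73 = 1.393 m. Q_B = (1/0.014)·16.33·1.393^(2/3)·√0.00025 = 23 m³/s.
Q_A = 0.9786 m³/s vs Q_B = 23 m³/s, so channel B carries more.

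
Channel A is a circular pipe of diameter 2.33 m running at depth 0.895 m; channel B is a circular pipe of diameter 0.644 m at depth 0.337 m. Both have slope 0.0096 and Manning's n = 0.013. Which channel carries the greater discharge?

channel A

Channel A: For a circular section of diameter D = 2.33 m at depth y = 0.895 m, the central angle is θ = 2 arccos(1 − 2y/D) = 2.674 rad. Then A = (D²/8)(θ − sin θ) = 1.509 m² and P = Dθ/2 = 3.115 m. Hydraulic radius R = A/P = 1.509/3.115 = 0.4843 m. Q_A = (1/0.013)·1.509·0.4843^(2/3)·√0.0096 = 7.011 m³/s.
Channel B: For a circular section of diameter D = 0.644 m at depth y = 0.337 m, the central angle is θ = 2 arccos(1 − 2y/D) = 3.235 rad. Then A = (D²/8)(θ − sin θ) = 0.1725 m² and P = Dθ/2 = 1.042 m. Hydraulic radius R = A/P = 0.1725/1.042 = 0.1656 m. Q_B = (1/0.013)·0.1725·0.1656^(2/3)·√0.0096 = 0.3922 m³/s.
Q_A = 7.011 m³/s vs Q_B = 0.3922 m³/s, so channel A carries more.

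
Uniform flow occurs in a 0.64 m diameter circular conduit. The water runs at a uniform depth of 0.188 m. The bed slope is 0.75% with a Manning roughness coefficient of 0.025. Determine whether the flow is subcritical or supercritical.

subcritical

For a circular section of diameter D = 0.64 m at depth y = 0.188 m, the central angle is θ = 2 arccos(1 − 2y/D) = 2.291 rad. Then A = (D²/8)(θ − sin θ) = 0.07883 m² and P = Dθ/2 = 0.7332 m.
Hydraulic radius R = A/P = 0.07883/0.7332 = 0.1075 m.
V = (1/n) R^(2/3) √S = (1/0.025) × 0.1075^(2/3) × √0.0075 = 0.7833 m/s. Hydraulic depth D_h = A/T = 0.07883/0.583 = 0.1352 m.
Froude number Fr = V/√(g·D_h) = 0.7833/√(9.81×0.1352) = 0.68, which is less than 1, so the flow is subcritical.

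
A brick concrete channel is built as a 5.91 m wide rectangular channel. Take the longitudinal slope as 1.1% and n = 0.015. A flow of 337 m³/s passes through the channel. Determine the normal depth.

y_n = 5.32 m

Manning's equation rearranged: A R^(2/3) = nQ / (1·√S) = 0.015 × 337 / (√0.011) = 48.2.
At y = 3.89 m: A R^(2/3) = 32.48 — low.
At y = 5.32 m: A R^(2/3) = 48.23 — close enough.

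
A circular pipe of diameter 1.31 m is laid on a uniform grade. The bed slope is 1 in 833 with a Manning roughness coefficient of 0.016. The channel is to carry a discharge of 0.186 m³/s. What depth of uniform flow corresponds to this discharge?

Manning's equation rearranged: A R^(2/3) = nQ / (1·√S) = 0.016 × 0.186 / (√0.0012) = 0.08589.
Trying y = 0.376 m: A R^(2/3) = 0.1151 — high.
Trying y = 0.275 m: A R^(2/3) = 0.06185 — low.
Trying y = 0.324 m: A R^(2/3) = 0.08587 — matches.

y_n = 0.324 m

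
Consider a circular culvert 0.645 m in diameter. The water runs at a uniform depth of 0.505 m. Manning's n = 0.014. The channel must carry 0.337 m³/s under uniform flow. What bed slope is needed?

For a circular section of diameter D = 0.645 m at depth y = 0.505 m, the central angle is θ = 2 arccos(1 − 2y/D) = 4.345 rad. Then A = (D²/8)(θ − sin θ) = 0.2745 m² and P = Dθ/2 = 1.401 m.
Hydraulic radius R = A/P = 0.2745/1.401 = 0.1959 m.
From Manning's equation, S = [nQ / (1 A R^(2/3))]² = [0.014 × 0.337 / (1 × 0.2745 × 0.1959^(2/3))]² = 0.0026.

S = 0.0026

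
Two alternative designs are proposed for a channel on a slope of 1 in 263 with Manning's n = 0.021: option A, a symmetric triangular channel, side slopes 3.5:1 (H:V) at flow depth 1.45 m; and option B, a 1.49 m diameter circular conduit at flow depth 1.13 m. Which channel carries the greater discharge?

channel A

Channel A: For a triangular section with side slope z = 3.5: A = zy² = 3.5×1.45² = 7.359 m²; P = 2y√(1+z²) = 2×1.45×3.64 = 10.56 m. Hydraulic radius R = A/P = 7.359/10.56 = 0.6971 m. Q_A = (1/0.021)·7.359·0.6971^(2/3)·√0.003802 = 16.99 m³/s.
Channel B: For a circular section of diameter D = 1.49 m at depth y = 1.13 m, the central angle is θ = 2 arccos(1 − 2y/D) = 4.228 rad. Then A = (D²/8)(θ − sin θ) = 1.419 m² and P = Dθ/2 = 3.15 m. Hydraulic radius R = A/P = 1.419/3.15 = 0.4505 m. Q_B = (1/0.021)·1.419·0.4505^(2/3)·√0.003802 = 2.448 m³/s.
Q_A = 16.99 m³/s vs Q_B = 2.448 m³/s, so channel A carries more.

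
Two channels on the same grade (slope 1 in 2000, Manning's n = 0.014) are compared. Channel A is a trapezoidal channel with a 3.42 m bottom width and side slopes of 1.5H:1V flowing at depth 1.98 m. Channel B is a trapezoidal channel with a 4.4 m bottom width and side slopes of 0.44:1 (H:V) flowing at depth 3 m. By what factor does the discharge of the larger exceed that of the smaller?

Channel A: With bottom width b = 3.42 m and side slope z = 1.5: A = (b + zy)y = (3.42 + 1.5×1.98)×1.98 = 12.65 m²; P = b + 2y√(1+z²) = 3.42 + 2×1.98×1.803 = 10.56 m. Hydraulic radius R = A/P = 12.65/10.56 = 1.198 m. Q_A = (1/0.014)·12.65·1.198^(2/3)·√0.0005 = 22.8 m³/s.
Channel B: With bottom width b = 4.4 m and side slope z = 0.44: A = (b + zy)y = (4.4 + 0.44×3)×3 = 17.16 m²; P = b + 2y√(1+z²) = 4.4 + 2×3×1.093 = 10.96 m. Hydraulic radius R = A/P = 17.16/10.96 = 1.566 m. Q_B = (1/0.014)·17.16·1.566^(2/3)·√0.0005 = 36.97 m³/s.
The larger discharge is 36.97 m³/s and the smaller is 22.8 m³/s; the ratio is 1.62.

1.62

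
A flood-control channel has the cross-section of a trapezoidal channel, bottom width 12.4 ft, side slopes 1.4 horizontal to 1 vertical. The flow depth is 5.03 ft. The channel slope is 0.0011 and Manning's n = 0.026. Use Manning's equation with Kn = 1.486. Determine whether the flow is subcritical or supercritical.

With bottom width b = 12.4 ft and side slope z = 1.4: A = (b + zy)y = (12.4 + 1.4×5.03)×5.03 = 97.79 ft²; P = b + 2y√(1+z²) = 12.4 + 2×5.03×1.72 = 29.71 ft.
Hydraulic radius R = A/P = 97.79/29.71 = 3.292 ft.
V = (1.486/n) R^(2/3) √S = (1.486/0.026) × 3.292^(2/3) × √0.0011 = 4.195 ft/s. Hydraulic depth D_h = A/T = 97.79/26.48 = 3.693 ft.
Froude number Fr = V/√(g·D_h) = 4.195/√(32.2×3.693) = 0.385, which is less than 1, so the flow is subcritical.

subcritical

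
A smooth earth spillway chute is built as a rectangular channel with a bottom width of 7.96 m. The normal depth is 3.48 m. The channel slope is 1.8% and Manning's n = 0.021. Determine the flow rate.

Q = 267 m³/s

Flow area A = b·y = 7.96 × 3.48 = 27.7 m². Wetted perimeter P = b + 2y = 7.96 + 2×3.48 = 14.92 m.
Hydraulic radius R = A/P = 27.7/14.92 = 1.857 m.
Manning's equation: Q = (1/n) A R^(2/3) S^(1/2) = (1/0.021) × 27.7 × 1.857^(2/3) × 0.018^(1/2) = 267 m³/s.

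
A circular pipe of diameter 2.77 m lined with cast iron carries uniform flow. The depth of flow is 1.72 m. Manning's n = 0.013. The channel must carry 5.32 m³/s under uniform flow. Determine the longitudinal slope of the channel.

S = 0.000429

For a circular section of diameter D = 2.77 m at depth y = 1.72 m, the central angle is θ = 2 arccos(1 − 2y/D) = 3.63 rad. Then A = (D²/8)(θ − sin θ) = 3.932 m² and P = Dθ/2 = 5.028 m.
Hydraulic radius R = A/P = 3.932/5.028 = 0.782 m.
From Manning's equation, S = [nQ / (1 A R^(2/3))]² = [0.013 × 5.32 / (1 × 3.932 × 0.782^(2/3))]² = 0.000429.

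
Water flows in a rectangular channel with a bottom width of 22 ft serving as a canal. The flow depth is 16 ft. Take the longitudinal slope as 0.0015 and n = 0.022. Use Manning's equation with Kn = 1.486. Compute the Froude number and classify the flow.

Flow area A = b·y = 22 × 16 = 352 ft². Wetted perimeter P = b + 2y = 22 + 2×16 = 54 ft.
Hydraulic radius R = A/P = 352/54 = 6.519 ft.
V = (1.486/n) R^(2/3) √S = (1.486/0.022) × 6.519^(2/3) × √0.0015 = 9.129 ft/s. Hydraulic depth D_h = A/T = 352/22 = 16 ft.
Froude number Fr = V/√(g·D_h) = 9.129/√(32.2×16) = 0.402, which is less than 1, so the flow is subcritical.

subcritical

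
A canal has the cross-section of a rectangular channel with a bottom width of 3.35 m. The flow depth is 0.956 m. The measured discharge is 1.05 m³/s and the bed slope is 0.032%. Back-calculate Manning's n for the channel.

n = 0.0392

Flow area A = b·y = 3.35 × 0.956 = 3.203 m². Wetted perimeter P = b + 2y = 3.35 + 2×0.956 = 5.262 m.
Hydraulic radius R = A/P = 3.203/5.262 = 0.6086 m.
Rearranging Manning's equation: n = (1/Q) A R^(2/3) S^(1/2) = (1/1.05) × 3.203 × 0.6086^(2/3) × √0.00032 = 0.0392.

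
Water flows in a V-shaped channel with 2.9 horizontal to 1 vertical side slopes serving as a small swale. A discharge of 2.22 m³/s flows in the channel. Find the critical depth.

At critical depth, Q² T / (g A³) = 1, i.e. A³/T = Q²/g = 2.22²/9.81 = 0.5024.
Try y = 0.752 m: A³/T = 1.011 — over.
Try y = 0.453 m: A³/T = 0.08022 — short.
Try y = 0.654 m: A³/T = 0.5031 — matches.

y_c = 0.654 m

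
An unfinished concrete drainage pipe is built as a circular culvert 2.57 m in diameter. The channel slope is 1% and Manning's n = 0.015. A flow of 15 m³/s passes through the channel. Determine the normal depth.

y_n = 1.41 m

Manning's equation rearranged: A R^(2/3) = nQ / (1·√S) = 0.015 × 15 / (√0.01) = 2.25.
At y = 1.19 m: A R^(2/3) = 1.692 — short.
At y = 1.74 m: A R^(2/3) = 3.093 — over.
At y = 1.41 m: A R^(2/3) = 2.253 — matches.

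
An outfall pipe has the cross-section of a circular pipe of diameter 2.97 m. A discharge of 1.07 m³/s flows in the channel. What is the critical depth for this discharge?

y_c = 0.433 m

At critical depth, Q² T / (g A³) = 1, i.e. A³/T = Q²/g = 1.07²/9.81 = 0.1167.
Try y = 0.472 m: A³/T = 0.1638 — over.
Try y = 0.385 m: A³/T = 0.07338 — short.
Try y = 0.433 m: A³/T = 0.1166 — close enough.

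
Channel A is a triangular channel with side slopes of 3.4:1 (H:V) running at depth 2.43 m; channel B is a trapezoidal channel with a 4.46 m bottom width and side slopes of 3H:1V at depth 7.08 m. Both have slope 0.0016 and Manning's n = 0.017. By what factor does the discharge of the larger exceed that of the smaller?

19.6

Channel A: For a triangular section with side slope z = 3.4: A = zy² = 3.4×2.43² = 20.08 m²; P = 2y√(1+z²) = 2×2.43×3.544 = 17.22 m. Hydraulic radius R = A/P = 20.08/17.22 = 1.166 m. Q_A = (1/0.017)·20.08·1.166^(2/3)·√0.0016 = 52.32 m³/s.
Channel B: With bottom width b = 4.46 m and side slope z = 3: A = (b + zy)y = (4.46 + 3×7.08)×7.08 = 182 m²; P = b + 2y√(1+z²) = 4.46 + 2×7.08×3.162 = 49.24 m. Hydraulic radius R = A/P = 182/49.24 = 3.695 m. Q_B = (1/0.017)·182·3.695^(2/3)·√0.0016 = 1023 m³/s.
The larger discharge is 1023 m³/s and the smaller is 52.32 m³/s; the ratio is 19.6.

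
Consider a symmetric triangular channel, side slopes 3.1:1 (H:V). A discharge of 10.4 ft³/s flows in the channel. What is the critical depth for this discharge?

At critical depth, Q² T / (g A³) = 1, i.e. A³/T = Q²/g = 10.4²/32.2 = 3.359.
At y = 0.725 ft: A³/T = 0.9625 — too small.
At y = 1.02 ft: A³/T = 5.305 — too large.
At y = 0.931 ft: A³/T = 3.361 — close enough.

y_c = 0.931 ft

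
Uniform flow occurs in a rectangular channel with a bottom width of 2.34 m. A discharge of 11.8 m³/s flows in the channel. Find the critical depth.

For a rectangular channel, critical depth y_c = (q²/g)^(1/3) where q = Q/b = 11.8/2.34 = 5.043 m²/s.
So y_c = (5.043²/9.81)^(1/3) = 1.37 m.

y_c = 1.37 m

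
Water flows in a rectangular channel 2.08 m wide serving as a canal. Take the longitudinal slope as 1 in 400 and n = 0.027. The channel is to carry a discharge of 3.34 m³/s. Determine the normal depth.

y_n = 1.26 m

Manning's equation rearranged: A R^(2/3) = nQ / (1·√S) = 0.027 × 3.34 / (√0.0025) = 1.804.
Trying y = 1.59 m: A R^(2/3) = 2.427 — over.
Trying y = 1.26 m: A R^(2/3) = 1.801 — ≈ 1.804.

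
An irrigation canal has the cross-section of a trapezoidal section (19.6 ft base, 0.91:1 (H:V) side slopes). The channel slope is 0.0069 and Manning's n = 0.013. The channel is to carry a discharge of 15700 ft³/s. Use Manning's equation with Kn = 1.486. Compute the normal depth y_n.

y_n = 13.4 ft

Manning's equation rearranged: A R^(2/3) = nQ / (1.486·√S) = 0.013 × 15700 / (1.486 × √0.0069) = 1653.
At y = 16.4 ft: A R^(2/3) = 2423 — high.
At y = 11.8 ft: A R^(2/3) = 1304 — low.
At y = 13.4 ft: A R^(2/3) = 1651 — close enough.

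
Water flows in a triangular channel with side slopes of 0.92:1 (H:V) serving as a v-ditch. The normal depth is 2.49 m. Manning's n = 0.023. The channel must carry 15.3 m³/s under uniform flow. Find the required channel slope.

For a triangular section with side slope z = 0.92: A = zy² = 0.92×2.49² = 5.704 m²; P = 2y√(1+z²) = 2×2.49×1.359 = 6.767 m.
Hydraulic radius R = A/P = 5.704/6.767 = 0.8429 m.
From Manning's equation, S = [nQ / (1 A R^(2/3))]² = [0.023 × 15.3 / (1 × 5.704 × 0.8429^(2/3))]² = 0.00478.

S = 0.00478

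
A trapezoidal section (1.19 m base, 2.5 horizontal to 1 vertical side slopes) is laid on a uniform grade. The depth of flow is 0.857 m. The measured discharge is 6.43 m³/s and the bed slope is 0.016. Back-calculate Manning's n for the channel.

n = 0.035

With bottom width b = 1.19 m and side slope z = 2.5: A = (b + zy)y = (1.19 + 2.5×0.857)×0.857 = 2.856 m²; P = b + 2y√(1+z²) = 1.19 + 2×0.857×2.693 = 5.805 m.
Hydraulic radius R = A/P = 2.856/5.805 = 0.492 m.
Rearranging Manning's equation: n = (1/Q) A R^(2/3) S^(1/2) = (1/6.43) × 2.856 × 0.492^(2/3) × √0.016 = 0.035.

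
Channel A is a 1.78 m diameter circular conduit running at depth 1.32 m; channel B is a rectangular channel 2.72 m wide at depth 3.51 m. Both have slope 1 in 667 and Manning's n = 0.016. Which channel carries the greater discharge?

Channel A: For a circular section of diameter D = 1.78 m at depth y = 1.32 m, the central angle is θ = 2 arccos(1 − 2y/D) = 4.15 rad. Then A = (D²/8)(θ − sin θ) = 1.979 m² and P = Dθ/2 = 3.694 m. Hydraulic radius R = A/P = 1.979/3.694 = 0.5357 m. Q_A = (1/0.016)·1.979·0.5357^(2/3)·√0.001499 = 3.159 m³/s.
Channel B: Flow area A = b·y = 2.72 × 3.51 = 9.547 m². Wetted perimeter P = b + 2y = 2.72 + 2×3.51 = 9.74 m. Hydraulic radius R = A/P = 9.547/9.74 = 0.9802 m. Q_B = (1/0.016)·9.547·0.9802^(2/3)·√0.001499 = 22.8 m³/s.
Q_A = 3.159 m³/s vs Q_B = 22.8 m³/s, so channel B carries more.

channel B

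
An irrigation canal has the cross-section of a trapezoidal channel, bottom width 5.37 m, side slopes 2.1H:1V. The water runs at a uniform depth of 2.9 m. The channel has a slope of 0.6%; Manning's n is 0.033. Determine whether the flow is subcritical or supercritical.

With bottom width b = 5.37 m and side slope z = 2.1: A = (b + zy)y = (5.37 + 2.1×2.9)×2.9 = 33.23 m²; P = b + 2y√(1+z²) = 5.37 + 2×2.9×2.326 = 18.86 m.
Hydraulic radius R = A/P = 33.23/18.86 = 1.762 m.
V = (1/n) R^(2/3) √S = (1/0.033) × 1.762^(2/3) × √0.006 = 3.424 m/s. Hydraulic depth D_h = A/T = 33.23/17.55 = 1.894 m.
Froude number Fr = V/√(g·D_h) = 3.424/√(9.81×1.894) = 0.795, which is less than 1, so the flow is subcritical.

subcritical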